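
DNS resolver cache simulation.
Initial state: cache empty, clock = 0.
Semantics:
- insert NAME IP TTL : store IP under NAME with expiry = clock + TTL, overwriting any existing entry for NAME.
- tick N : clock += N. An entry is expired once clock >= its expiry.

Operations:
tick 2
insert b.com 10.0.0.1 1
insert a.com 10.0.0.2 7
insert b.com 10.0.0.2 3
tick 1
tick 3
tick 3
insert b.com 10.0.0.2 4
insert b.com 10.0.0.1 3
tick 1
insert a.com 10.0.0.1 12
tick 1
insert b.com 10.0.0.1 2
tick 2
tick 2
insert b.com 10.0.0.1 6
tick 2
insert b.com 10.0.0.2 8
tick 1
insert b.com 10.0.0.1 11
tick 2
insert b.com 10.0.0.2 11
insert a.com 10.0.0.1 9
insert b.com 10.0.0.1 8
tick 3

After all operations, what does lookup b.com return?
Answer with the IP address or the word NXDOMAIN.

Op 1: tick 2 -> clock=2.
Op 2: insert b.com -> 10.0.0.1 (expiry=2+1=3). clock=2
Op 3: insert a.com -> 10.0.0.2 (expiry=2+7=9). clock=2
Op 4: insert b.com -> 10.0.0.2 (expiry=2+3=5). clock=2
Op 5: tick 1 -> clock=3.
Op 6: tick 3 -> clock=6. purged={b.com}
Op 7: tick 3 -> clock=9. purged={a.com}
Op 8: insert b.com -> 10.0.0.2 (expiry=9+4=13). clock=9
Op 9: insert b.com -> 10.0.0.1 (expiry=9+3=12). clock=9
Op 10: tick 1 -> clock=10.
Op 11: insert a.com -> 10.0.0.1 (expiry=10+12=22). clock=10
Op 12: tick 1 -> clock=11.
Op 13: insert b.com -> 10.0.0.1 (expiry=11+2=13). clock=11
Op 14: tick 2 -> clock=13. purged={b.com}
Op 15: tick 2 -> clock=15.
Op 16: insert b.com -> 10.0.0.1 (expiry=15+6=21). clock=15
Op 17: tick 2 -> clock=17.
Op 18: insert b.com -> 10.0.0.2 (expiry=17+8=25). clock=17
Op 19: tick 1 -> clock=18.
Op 20: insert b.com -> 10.0.0.1 (expiry=18+11=29). clock=18
Op 21: tick 2 -> clock=20.
Op 22: insert b.com -> 10.0.0.2 (expiry=20+11=31). clock=20
Op 23: insert a.com -> 10.0.0.1 (expiry=20+9=29). clock=20
Op 24: insert b.com -> 10.0.0.1 (expiry=20+8=28). clock=20
Op 25: tick 3 -> clock=23.
lookup b.com: present, ip=10.0.0.1 expiry=28 > clock=23

Answer: 10.0.0.1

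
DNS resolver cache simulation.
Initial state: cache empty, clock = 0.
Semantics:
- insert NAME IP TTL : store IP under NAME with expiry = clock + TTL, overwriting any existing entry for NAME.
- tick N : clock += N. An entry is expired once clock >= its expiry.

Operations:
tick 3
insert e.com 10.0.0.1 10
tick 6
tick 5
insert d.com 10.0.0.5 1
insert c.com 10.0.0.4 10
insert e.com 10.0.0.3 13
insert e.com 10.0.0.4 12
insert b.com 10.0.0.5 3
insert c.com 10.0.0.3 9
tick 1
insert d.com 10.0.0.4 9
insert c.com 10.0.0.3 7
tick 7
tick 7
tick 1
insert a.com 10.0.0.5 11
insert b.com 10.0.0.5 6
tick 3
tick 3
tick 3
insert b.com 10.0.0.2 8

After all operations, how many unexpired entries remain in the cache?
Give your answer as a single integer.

Op 1: tick 3 -> clock=3.
Op 2: insert e.com -> 10.0.0.1 (expiry=3+10=13). clock=3
Op 3: tick 6 -> clock=9.
Op 4: tick 5 -> clock=14. purged={e.com}
Op 5: insert d.com -> 10.0.0.5 (expiry=14+1=15). clock=14
Op 6: insert c.com -> 10.0.0.4 (expiry=14+10=24). clock=14
Op 7: insert e.com -> 10.0.0.3 (expiry=14+13=27). clock=14
Op 8: insert e.com -> 10.0.0.4 (expiry=14+12=26). clock=14
Op 9: insert b.com -> 10.0.0.5 (expiry=14+3=17). clock=14
Op 10: insert c.com -> 10.0.0.3 (expiry=14+9=23). clock=14
Op 11: tick 1 -> clock=15. purged={d.com}
Op 12: insert d.com -> 10.0.0.4 (expiry=15+9=24). clock=15
Op 13: insert c.com -> 10.0.0.3 (expiry=15+7=22). clock=15
Op 14: tick 7 -> clock=22. purged={b.com,c.com}
Op 15: tick 7 -> clock=29. purged={d.com,e.com}
Op 16: tick 1 -> clock=30.
Op 17: insert a.com -> 10.0.0.5 (expiry=30+11=41). clock=30
Op 18: insert b.com -> 10.0.0.5 (expiry=30+6=36). clock=30
Op 19: tick 3 -> clock=33.
Op 20: tick 3 -> clock=36. purged={b.com}
Op 21: tick 3 -> clock=39.
Op 22: insert b.com -> 10.0.0.2 (expiry=39+8=47). clock=39
Final cache (unexpired): {a.com,b.com} -> size=2

Answer: 2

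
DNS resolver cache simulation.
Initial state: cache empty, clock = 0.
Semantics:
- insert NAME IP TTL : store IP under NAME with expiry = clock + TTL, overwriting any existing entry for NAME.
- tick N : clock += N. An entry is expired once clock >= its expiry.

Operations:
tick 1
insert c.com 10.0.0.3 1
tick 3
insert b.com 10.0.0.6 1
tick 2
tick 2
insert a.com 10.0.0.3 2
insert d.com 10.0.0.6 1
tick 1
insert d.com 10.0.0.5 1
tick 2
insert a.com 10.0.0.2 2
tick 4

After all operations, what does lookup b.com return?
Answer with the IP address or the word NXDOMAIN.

Op 1: tick 1 -> clock=1.
Op 2: insert c.com -> 10.0.0.3 (expiry=1+1=2). clock=1
Op 3: tick 3 -> clock=4. purged={c.com}
Op 4: insert b.com -> 10.0.0.6 (expiry=4+1=5). clock=4
Op 5: tick 2 -> clock=6. purged={b.com}
Op 6: tick 2 -> clock=8.
Op 7: insert a.com -> 10.0.0.3 (expiry=8+2=10). clock=8
Op 8: insert d.com -> 10.0.0.6 (expiry=8+1=9). clock=8
Op 9: tick 1 -> clock=9. purged={d.com}
Op 10: insert d.com -> 10.0.0.5 (expiry=9+1=10). clock=9
Op 11: tick 2 -> clock=11. purged={a.com,d.com}
Op 12: insert a.com -> 10.0.0.2 (expiry=11+2=13). clock=11
Op 13: tick 4 -> clock=15. purged={a.com}
lookup b.com: not in cache (expired or never inserted)

Answer: NXDOMAIN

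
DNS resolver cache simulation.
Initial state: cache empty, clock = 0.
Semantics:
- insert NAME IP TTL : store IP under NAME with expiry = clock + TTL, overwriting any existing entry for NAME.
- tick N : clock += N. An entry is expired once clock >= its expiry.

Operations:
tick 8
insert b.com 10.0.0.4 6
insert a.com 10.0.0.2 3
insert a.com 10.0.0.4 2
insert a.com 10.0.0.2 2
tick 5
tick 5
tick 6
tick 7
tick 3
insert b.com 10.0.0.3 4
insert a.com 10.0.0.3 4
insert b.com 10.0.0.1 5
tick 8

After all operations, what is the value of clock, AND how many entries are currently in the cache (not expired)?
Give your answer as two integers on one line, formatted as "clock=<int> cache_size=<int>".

Answer: clock=42 cache_size=0

Derivation:
Op 1: tick 8 -> clock=8.
Op 2: insert b.com -> 10.0.0.4 (expiry=8+6=14). clock=8
Op 3: insert a.com -> 10.0.0.2 (expiry=8+3=11). clock=8
Op 4: insert a.com -> 10.0.0.4 (expiry=8+2=10). clock=8
Op 5: insert a.com -> 10.0.0.2 (expiry=8+2=10). clock=8
Op 6: tick 5 -> clock=13. purged={a.com}
Op 7: tick 5 -> clock=18. purged={b.com}
Op 8: tick 6 -> clock=24.
Op 9: tick 7 -> clock=31.
Op 10: tick 3 -> clock=34.
Op 11: insert b.com -> 10.0.0.3 (expiry=34+4=38). clock=34
Op 12: insert a.com -> 10.0.0.3 (expiry=34+4=38). clock=34
Op 13: insert b.com -> 10.0.0.1 (expiry=34+5=39). clock=34
Op 14: tick 8 -> clock=42. purged={a.com,b.com}
Final clock = 42
Final cache (unexpired): {} -> size=0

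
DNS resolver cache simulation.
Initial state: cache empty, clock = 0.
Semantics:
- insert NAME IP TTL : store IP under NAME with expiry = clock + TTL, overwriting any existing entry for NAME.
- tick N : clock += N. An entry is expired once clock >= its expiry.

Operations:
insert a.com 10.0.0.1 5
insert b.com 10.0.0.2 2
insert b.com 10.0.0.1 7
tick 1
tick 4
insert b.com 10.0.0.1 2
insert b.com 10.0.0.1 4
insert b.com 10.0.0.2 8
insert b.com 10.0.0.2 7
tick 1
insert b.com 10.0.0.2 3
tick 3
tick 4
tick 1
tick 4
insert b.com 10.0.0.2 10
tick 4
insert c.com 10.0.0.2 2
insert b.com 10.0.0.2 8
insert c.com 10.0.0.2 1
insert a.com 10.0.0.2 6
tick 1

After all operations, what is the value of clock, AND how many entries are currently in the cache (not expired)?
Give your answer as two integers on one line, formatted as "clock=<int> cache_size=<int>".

Op 1: insert a.com -> 10.0.0.1 (expiry=0+5=5). clock=0
Op 2: insert b.com -> 10.0.0.2 (expiry=0+2=2). clock=0
Op 3: insert b.com -> 10.0.0.1 (expiry=0+7=7). clock=0
Op 4: tick 1 -> clock=1.
Op 5: tick 4 -> clock=5. purged={a.com}
Op 6: insert b.com -> 10.0.0.1 (expiry=5+2=7). clock=5
Op 7: insert b.com -> 10.0.0.1 (expiry=5+4=9). clock=5
Op 8: insert b.com -> 10.0.0.2 (expiry=5+8=13). clock=5
Op 9: insert b.com -> 10.0.0.2 (expiry=5+7=12). clock=5
Op 10: tick 1 -> clock=6.
Op 11: insert b.com -> 10.0.0.2 (expiry=6+3=9). clock=6
Op 12: tick 3 -> clock=9. purged={b.com}
Op 13: tick 4 -> clock=13.
Op 14: tick 1 -> clock=14.
Op 15: tick 4 -> clock=18.
Op 16: insert b.com -> 10.0.0.2 (expiry=18+10=28). clock=18
Op 17: tick 4 -> clock=22.
Op 18: insert c.com -> 10.0.0.2 (expiry=22+2=24). clock=22
Op 19: insert b.com -> 10.0.0.2 (expiry=22+8=30). clock=22
Op 20: insert c.com -> 10.0.0.2 (expiry=22+1=23). clock=22
Op 21: insert a.com -> 10.0.0.2 (expiry=22+6=28). clock=22
Op 22: tick 1 -> clock=23. purged={c.com}
Final clock = 23
Final cache (unexpired): {a.com,b.com} -> size=2

Answer: clock=23 cache_size=2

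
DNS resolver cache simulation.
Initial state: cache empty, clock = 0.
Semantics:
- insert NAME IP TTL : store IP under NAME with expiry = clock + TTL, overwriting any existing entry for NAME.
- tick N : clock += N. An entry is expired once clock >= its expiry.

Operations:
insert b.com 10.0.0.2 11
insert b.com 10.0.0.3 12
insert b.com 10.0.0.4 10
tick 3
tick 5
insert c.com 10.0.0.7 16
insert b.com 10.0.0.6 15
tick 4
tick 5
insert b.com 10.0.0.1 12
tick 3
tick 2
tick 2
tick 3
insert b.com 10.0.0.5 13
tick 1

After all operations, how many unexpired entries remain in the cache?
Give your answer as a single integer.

Op 1: insert b.com -> 10.0.0.2 (expiry=0+11=11). clock=0
Op 2: insert b.com -> 10.0.0.3 (expiry=0+12=12). clock=0
Op 3: insert b.com -> 10.0.0.4 (expiry=0+10=10). clock=0
Op 4: tick 3 -> clock=3.
Op 5: tick 5 -> clock=8.
Op 6: insert c.com -> 10.0.0.7 (expiry=8+16=24). clock=8
Op 7: insert b.com -> 10.0.0.6 (expiry=8+15=23). clock=8
Op 8: tick 4 -> clock=12.
Op 9: tick 5 -> clock=17.
Op 10: insert b.com -> 10.0.0.1 (expiry=17+12=29). clock=17
Op 11: tick 3 -> clock=20.
Op 12: tick 2 -> clock=22.
Op 13: tick 2 -> clock=24. purged={c.com}
Op 14: tick 3 -> clock=27.
Op 15: insert b.com -> 10.0.0.5 (expiry=27+13=40). clock=27
Op 16: tick 1 -> clock=28.
Final cache (unexpired): {b.com} -> size=1

Answer: 1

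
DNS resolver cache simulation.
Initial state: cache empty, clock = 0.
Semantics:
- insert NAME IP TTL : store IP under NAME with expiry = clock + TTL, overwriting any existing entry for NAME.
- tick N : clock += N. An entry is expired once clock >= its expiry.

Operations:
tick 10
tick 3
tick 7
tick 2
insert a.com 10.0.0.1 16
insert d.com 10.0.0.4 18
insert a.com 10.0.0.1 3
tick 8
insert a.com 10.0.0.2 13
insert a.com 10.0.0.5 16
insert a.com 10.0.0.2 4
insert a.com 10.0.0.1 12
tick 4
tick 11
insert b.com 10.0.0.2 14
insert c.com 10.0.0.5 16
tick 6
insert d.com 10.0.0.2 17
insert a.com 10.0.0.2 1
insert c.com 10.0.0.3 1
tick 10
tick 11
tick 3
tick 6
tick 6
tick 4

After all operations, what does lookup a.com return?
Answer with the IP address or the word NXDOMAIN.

Op 1: tick 10 -> clock=10.
Op 2: tick 3 -> clock=13.
Op 3: tick 7 -> clock=20.
Op 4: tick 2 -> clock=22.
Op 5: insert a.com -> 10.0.0.1 (expiry=22+16=38). clock=22
Op 6: insert d.com -> 10.0.0.4 (expiry=22+18=40). clock=22
Op 7: insert a.com -> 10.0.0.1 (expiry=22+3=25). clock=22
Op 8: tick 8 -> clock=30. purged={a.com}
Op 9: insert a.com -> 10.0.0.2 (expiry=30+13=43). clock=30
Op 10: insert a.com -> 10.0.0.5 (expiry=30+16=46). clock=30
Op 11: insert a.com -> 10.0.0.2 (expiry=30+4=34). clock=30
Op 12: insert a.com -> 10.0.0.1 (expiry=30+12=42). clock=30
Op 13: tick 4 -> clock=34.
Op 14: tick 11 -> clock=45. purged={a.com,d.com}
Op 15: insert b.com -> 10.0.0.2 (expiry=45+14=59). clock=45
Op 16: insert c.com -> 10.0.0.5 (expiry=45+16=61). clock=45
Op 17: tick 6 -> clock=51.
Op 18: insert d.com -> 10.0.0.2 (expiry=51+17=68). clock=51
Op 19: insert a.com -> 10.0.0.2 (expiry=51+1=52). clock=51
Op 20: insert c.com -> 10.0.0.3 (expiry=51+1=52). clock=51
Op 21: tick 10 -> clock=61. purged={a.com,b.com,c.com}
Op 22: tick 11 -> clock=72. purged={d.com}
Op 23: tick 3 -> clock=75.
Op 24: tick 6 -> clock=81.
Op 25: tick 6 -> clock=87.
Op 26: tick 4 -> clock=91.
lookup a.com: not in cache (expired or never inserted)

Answer: NXDOMAIN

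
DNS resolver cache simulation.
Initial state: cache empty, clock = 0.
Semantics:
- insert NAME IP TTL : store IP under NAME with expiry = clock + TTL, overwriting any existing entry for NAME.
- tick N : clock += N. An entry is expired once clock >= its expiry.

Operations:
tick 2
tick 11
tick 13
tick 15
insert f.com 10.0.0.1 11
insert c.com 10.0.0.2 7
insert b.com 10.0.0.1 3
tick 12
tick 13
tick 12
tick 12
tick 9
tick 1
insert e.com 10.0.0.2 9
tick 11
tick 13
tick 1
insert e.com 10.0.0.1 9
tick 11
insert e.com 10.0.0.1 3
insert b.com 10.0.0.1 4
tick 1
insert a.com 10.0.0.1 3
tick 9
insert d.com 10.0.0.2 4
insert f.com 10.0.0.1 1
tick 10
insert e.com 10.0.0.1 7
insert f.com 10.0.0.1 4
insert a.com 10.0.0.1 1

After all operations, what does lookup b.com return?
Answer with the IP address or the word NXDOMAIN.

Op 1: tick 2 -> clock=2.
Op 2: tick 11 -> clock=13.
Op 3: tick 13 -> clock=26.
Op 4: tick 15 -> clock=41.
Op 5: insert f.com -> 10.0.0.1 (expiry=41+11=52). clock=41
Op 6: insert c.com -> 10.0.0.2 (expiry=41+7=48). clock=41
Op 7: insert b.com -> 10.0.0.1 (expiry=41+3=44). clock=41
Op 8: tick 12 -> clock=53. purged={b.com,c.com,f.com}
Op 9: tick 13 -> clock=66.
Op 10: tick 12 -> clock=78.
Op 11: tick 12 -> clock=90.
Op 12: tick 9 -> clock=99.
Op 13: tick 1 -> clock=100.
Op 14: insert e.com -> 10.0.0.2 (expiry=100+9=109). clock=100
Op 15: tick 11 -> clock=111. purged={e.com}
Op 16: tick 13 -> clock=124.
Op 17: tick 1 -> clock=125.
Op 18: insert e.com -> 10.0.0.1 (expiry=125+9=134). clock=125
Op 19: tick 11 -> clock=136. purged={e.com}
Op 20: insert e.com -> 10.0.0.1 (expiry=136+3=139). clock=136
Op 21: insert b.com -> 10.0.0.1 (expiry=136+4=140). clock=136
Op 22: tick 1 -> clock=137.
Op 23: insert a.com -> 10.0.0.1 (expiry=137+3=140). clock=137
Op 24: tick 9 -> clock=146. purged={a.com,b.com,e.com}
Op 25: insert d.com -> 10.0.0.2 (expiry=146+4=150). clock=146
Op 26: insert f.com -> 10.0.0.1 (expiry=146+1=147). clock=146
Op 27: tick 10 -> clock=156. purged={d.com,f.com}
Op 28: insert e.com -> 10.0.0.1 (expiry=156+7=163). clock=156
Op 29: insert f.com -> 10.0.0.1 (expiry=156+4=160). clock=156
Op 30: insert a.com -> 10.0.0.1 (expiry=156+1=157). clock=156
lookup b.com: not in cache (expired or never inserted)

Answer: NXDOMAIN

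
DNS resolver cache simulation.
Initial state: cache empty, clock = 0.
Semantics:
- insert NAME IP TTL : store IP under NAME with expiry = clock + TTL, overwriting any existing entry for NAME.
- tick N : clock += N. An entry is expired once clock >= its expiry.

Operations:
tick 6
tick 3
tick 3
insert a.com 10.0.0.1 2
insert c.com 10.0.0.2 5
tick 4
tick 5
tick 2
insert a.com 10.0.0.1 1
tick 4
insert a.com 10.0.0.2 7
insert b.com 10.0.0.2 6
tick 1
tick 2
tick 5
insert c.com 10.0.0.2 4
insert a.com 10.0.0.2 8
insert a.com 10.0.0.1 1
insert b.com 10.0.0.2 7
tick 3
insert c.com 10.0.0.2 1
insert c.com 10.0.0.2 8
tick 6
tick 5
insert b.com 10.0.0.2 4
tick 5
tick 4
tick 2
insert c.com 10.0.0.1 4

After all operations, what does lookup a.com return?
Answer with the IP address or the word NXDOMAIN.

Answer: NXDOMAIN

Derivation:
Op 1: tick 6 -> clock=6.
Op 2: tick 3 -> clock=9.
Op 3: tick 3 -> clock=12.
Op 4: insert a.com -> 10.0.0.1 (expiry=12+2=14). clock=12
Op 5: insert c.com -> 10.0.0.2 (expiry=12+5=17). clock=12
Op 6: tick 4 -> clock=16. purged={a.com}
Op 7: tick 5 -> clock=21. purged={c.com}
Op 8: tick 2 -> clock=23.
Op 9: insert a.com -> 10.0.0.1 (expiry=23+1=24). clock=23
Op 10: tick 4 -> clock=27. purged={a.com}
Op 11: insert a.com -> 10.0.0.2 (expiry=27+7=34). clock=27
Op 12: insert b.com -> 10.0.0.2 (expiry=27+6=33). clock=27
Op 13: tick 1 -> clock=28.
Op 14: tick 2 -> clock=30.
Op 15: tick 5 -> clock=35. purged={a.com,b.com}
Op 16: insert c.com -> 10.0.0.2 (expiry=35+4=39). clock=35
Op 17: insert a.com -> 10.0.0.2 (expiry=35+8=43). clock=35
Op 18: insert a.com -> 10.0.0.1 (expiry=35+1=36). clock=35
Op 19: insert b.com -> 10.0.0.2 (expiry=35+7=42). clock=35
Op 20: tick 3 -> clock=38. purged={a.com}
Op 21: insert c.com -> 10.0.0.2 (expiry=38+1=39). clock=38
Op 22: insert c.com -> 10.0.0.2 (expiry=38+8=46). clock=38
Op 23: tick 6 -> clock=44. purged={b.com}
Op 24: tick 5 -> clock=49. purged={c.com}
Op 25: insert b.com -> 10.0.0.2 (expiry=49+4=53). clock=49
Op 26: tick 5 -> clock=54. purged={b.com}
Op 27: tick 4 -> clock=58.
Op 28: tick 2 -> clock=60.
Op 29: insert c.com -> 10.0.0.1 (expiry=60+4=64). clock=60
lookup a.com: not in cache (expired or never inserted)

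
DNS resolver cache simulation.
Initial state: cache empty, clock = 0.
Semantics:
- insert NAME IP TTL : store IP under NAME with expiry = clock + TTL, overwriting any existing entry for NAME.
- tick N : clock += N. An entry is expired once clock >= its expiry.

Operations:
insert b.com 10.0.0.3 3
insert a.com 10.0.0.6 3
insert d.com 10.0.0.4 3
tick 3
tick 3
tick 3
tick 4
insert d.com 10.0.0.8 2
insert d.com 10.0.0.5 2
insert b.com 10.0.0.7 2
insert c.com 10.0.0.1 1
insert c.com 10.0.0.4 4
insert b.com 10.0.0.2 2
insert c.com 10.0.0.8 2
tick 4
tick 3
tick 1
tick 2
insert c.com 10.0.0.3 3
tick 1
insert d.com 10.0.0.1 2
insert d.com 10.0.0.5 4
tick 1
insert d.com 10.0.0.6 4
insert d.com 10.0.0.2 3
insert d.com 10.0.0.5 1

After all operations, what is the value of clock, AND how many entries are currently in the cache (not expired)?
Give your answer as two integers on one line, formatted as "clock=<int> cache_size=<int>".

Op 1: insert b.com -> 10.0.0.3 (expiry=0+3=3). clock=0
Op 2: insert a.com -> 10.0.0.6 (expiry=0+3=3). clock=0
Op 3: insert d.com -> 10.0.0.4 (expiry=0+3=3). clock=0
Op 4: tick 3 -> clock=3. purged={a.com,b.com,d.com}
Op 5: tick 3 -> clock=6.
Op 6: tick 3 -> clock=9.
Op 7: tick 4 -> clock=13.
Op 8: insert d.com -> 10.0.0.8 (expiry=13+2=15). clock=13
Op 9: insert d.com -> 10.0.0.5 (expiry=13+2=15). clock=13
Op 10: insert b.com -> 10.0.0.7 (expiry=13+2=15). clock=13
Op 11: insert c.com -> 10.0.0.1 (expiry=13+1=14). clock=13
Op 12: insert c.com -> 10.0.0.4 (expiry=13+4=17). clock=13
Op 13: insert b.com -> 10.0.0.2 (expiry=13+2=15). clock=13
Op 14: insert c.com -> 10.0.0.8 (expiry=13+2=15). clock=13
Op 15: tick 4 -> clock=17. purged={b.com,c.com,d.com}
Op 16: tick 3 -> clock=20.
Op 17: tick 1 -> clock=21.
Op 18: tick 2 -> clock=23.
Op 19: insert c.com -> 10.0.0.3 (expiry=23+3=26). clock=23
Op 20: tick 1 -> clock=24.
Op 21: insert d.com -> 10.0.0.1 (expiry=24+2=26). clock=24
Op 22: insert d.com -> 10.0.0.5 (expiry=24+4=28). clock=24
Op 23: tick 1 -> clock=25.
Op 24: insert d.com -> 10.0.0.6 (expiry=25+4=29). clock=25
Op 25: insert d.com -> 10.0.0.2 (expiry=25+3=28). clock=25
Op 26: insert d.com -> 10.0.0.5 (expiry=25+1=26). clock=25
Final clock = 25
Final cache (unexpired): {c.com,d.com} -> size=2

Answer: clock=25 cache_size=2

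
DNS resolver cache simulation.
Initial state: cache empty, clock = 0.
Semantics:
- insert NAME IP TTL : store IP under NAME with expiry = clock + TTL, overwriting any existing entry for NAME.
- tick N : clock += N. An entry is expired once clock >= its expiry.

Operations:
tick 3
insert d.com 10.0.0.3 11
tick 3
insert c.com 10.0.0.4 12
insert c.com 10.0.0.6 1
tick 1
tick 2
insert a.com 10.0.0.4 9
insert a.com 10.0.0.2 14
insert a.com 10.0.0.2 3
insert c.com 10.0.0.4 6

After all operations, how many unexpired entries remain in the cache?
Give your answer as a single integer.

Op 1: tick 3 -> clock=3.
Op 2: insert d.com -> 10.0.0.3 (expiry=3+11=14). clock=3
Op 3: tick 3 -> clock=6.
Op 4: insert c.com -> 10.0.0.4 (expiry=6+12=18). clock=6
Op 5: insert c.com -> 10.0.0.6 (expiry=6+1=7). clock=6
Op 6: tick 1 -> clock=7. purged={c.com}
Op 7: tick 2 -> clock=9.
Op 8: insert a.com -> 10.0.0.4 (expiry=9+9=18). clock=9
Op 9: insert a.com -> 10.0.0.2 (expiry=9+14=23). clock=9
Op 10: insert a.com -> 10.0.0.2 (expiry=9+3=12). clock=9
Op 11: insert c.com -> 10.0.0.4 (expiry=9+6=15). clock=9
Final cache (unexpired): {a.com,c.com,d.com} -> size=3

Answer: 3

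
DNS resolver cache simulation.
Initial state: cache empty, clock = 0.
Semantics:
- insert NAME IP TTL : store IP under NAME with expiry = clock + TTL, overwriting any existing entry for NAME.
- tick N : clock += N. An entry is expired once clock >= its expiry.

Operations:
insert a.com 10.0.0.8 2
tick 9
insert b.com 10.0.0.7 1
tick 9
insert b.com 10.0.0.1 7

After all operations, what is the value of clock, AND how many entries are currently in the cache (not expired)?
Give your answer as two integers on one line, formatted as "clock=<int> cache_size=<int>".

Answer: clock=18 cache_size=1

Derivation:
Op 1: insert a.com -> 10.0.0.8 (expiry=0+2=2). clock=0
Op 2: tick 9 -> clock=9. purged={a.com}
Op 3: insert b.com -> 10.0.0.7 (expiry=9+1=10). clock=9
Op 4: tick 9 -> clock=18. purged={b.com}
Op 5: insert b.com -> 10.0.0.1 (expiry=18+7=25). clock=18
Final clock = 18
Final cache (unexpired): {b.com} -> size=1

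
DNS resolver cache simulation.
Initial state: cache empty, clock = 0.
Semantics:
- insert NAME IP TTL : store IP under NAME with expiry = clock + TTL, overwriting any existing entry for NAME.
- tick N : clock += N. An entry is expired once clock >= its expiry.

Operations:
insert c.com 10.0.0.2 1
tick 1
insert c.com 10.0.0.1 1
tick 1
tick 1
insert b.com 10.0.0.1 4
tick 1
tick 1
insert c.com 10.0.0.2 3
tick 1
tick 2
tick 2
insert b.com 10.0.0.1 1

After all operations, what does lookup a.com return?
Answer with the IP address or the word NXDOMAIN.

Op 1: insert c.com -> 10.0.0.2 (expiry=0+1=1). clock=0
Op 2: tick 1 -> clock=1. purged={c.com}
Op 3: insert c.com -> 10.0.0.1 (expiry=1+1=2). clock=1
Op 4: tick 1 -> clock=2. purged={c.com}
Op 5: tick 1 -> clock=3.
Op 6: insert b.com -> 10.0.0.1 (expiry=3+4=7). clock=3
Op 7: tick 1 -> clock=4.
Op 8: tick 1 -> clock=5.
Op 9: insert c.com -> 10.0.0.2 (expiry=5+3=8). clock=5
Op 10: tick 1 -> clock=6.
Op 11: tick 2 -> clock=8. purged={b.com,c.com}
Op 12: tick 2 -> clock=10.
Op 13: insert b.com -> 10.0.0.1 (expiry=10+1=11). clock=10
lookup a.com: not in cache (expired or never inserted)

Answer: NXDOMAIN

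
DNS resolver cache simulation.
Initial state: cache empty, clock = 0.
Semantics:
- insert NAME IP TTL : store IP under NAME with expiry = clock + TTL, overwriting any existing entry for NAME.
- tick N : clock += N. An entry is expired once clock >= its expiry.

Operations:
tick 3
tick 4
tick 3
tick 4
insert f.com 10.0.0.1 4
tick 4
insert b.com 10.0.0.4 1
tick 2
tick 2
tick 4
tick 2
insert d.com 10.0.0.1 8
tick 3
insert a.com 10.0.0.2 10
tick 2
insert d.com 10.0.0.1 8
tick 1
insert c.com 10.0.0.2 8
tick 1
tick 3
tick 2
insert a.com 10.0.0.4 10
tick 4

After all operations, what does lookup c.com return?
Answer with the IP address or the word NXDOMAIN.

Op 1: tick 3 -> clock=3.
Op 2: tick 4 -> clock=7.
Op 3: tick 3 -> clock=10.
Op 4: tick 4 -> clock=14.
Op 5: insert f.com -> 10.0.0.1 (expiry=14+4=18). clock=14
Op 6: tick 4 -> clock=18. purged={f.com}
Op 7: insert b.com -> 10.0.0.4 (expiry=18+1=19). clock=18
Op 8: tick 2 -> clock=20. purged={b.com}
Op 9: tick 2 -> clock=22.
Op 10: tick 4 -> clock=26.
Op 11: tick 2 -> clock=28.
Op 12: insert d.com -> 10.0.0.1 (expiry=28+8=36). clock=28
Op 13: tick 3 -> clock=31.
Op 14: insert a.com -> 10.0.0.2 (expiry=31+10=41). clock=31
Op 15: tick 2 -> clock=33.
Op 16: insert d.com -> 10.0.0.1 (expiry=33+8=41). clock=33
Op 17: tick 1 -> clock=34.
Op 18: insert c.com -> 10.0.0.2 (expiry=34+8=42). clock=34
Op 19: tick 1 -> clock=35.
Op 20: tick 3 -> clock=38.
Op 21: tick 2 -> clock=40.
Op 22: insert a.com -> 10.0.0.4 (expiry=40+10=50). clock=40
Op 23: tick 4 -> clock=44. purged={c.com,d.com}
lookup c.com: not in cache (expired or never inserted)

Answer: NXDOMAIN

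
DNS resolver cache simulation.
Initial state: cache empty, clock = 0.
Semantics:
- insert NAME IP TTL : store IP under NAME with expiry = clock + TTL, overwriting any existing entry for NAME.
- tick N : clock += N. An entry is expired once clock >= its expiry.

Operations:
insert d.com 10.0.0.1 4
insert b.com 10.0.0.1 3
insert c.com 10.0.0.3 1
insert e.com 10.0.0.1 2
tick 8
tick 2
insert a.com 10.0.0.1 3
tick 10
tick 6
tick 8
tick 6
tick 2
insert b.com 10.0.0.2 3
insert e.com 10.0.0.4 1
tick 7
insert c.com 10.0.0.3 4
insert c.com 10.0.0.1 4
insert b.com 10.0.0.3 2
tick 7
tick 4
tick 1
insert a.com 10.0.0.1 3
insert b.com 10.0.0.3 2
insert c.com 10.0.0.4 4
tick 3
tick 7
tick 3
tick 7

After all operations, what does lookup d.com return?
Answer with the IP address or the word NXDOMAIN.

Op 1: insert d.com -> 10.0.0.1 (expiry=0+4=4). clock=0
Op 2: insert b.com -> 10.0.0.1 (expiry=0+3=3). clock=0
Op 3: insert c.com -> 10.0.0.3 (expiry=0+1=1). clock=0
Op 4: insert e.com -> 10.0.0.1 (expiry=0+2=2). clock=0
Op 5: tick 8 -> clock=8. purged={b.com,c.com,d.com,e.com}
Op 6: tick 2 -> clock=10.
Op 7: insert a.com -> 10.0.0.1 (expiry=10+3=13). clock=10
Op 8: tick 10 -> clock=20. purged={a.com}
Op 9: tick 6 -> clock=26.
Op 10: tick 8 -> clock=34.
Op 11: tick 6 -> clock=40.
Op 12: tick 2 -> clock=42.
Op 13: insert b.com -> 10.0.0.2 (expiry=42+3=45). clock=42
Op 14: insert e.com -> 10.0.0.4 (expiry=42+1=43). clock=42
Op 15: tick 7 -> clock=49. purged={b.com,e.com}
Op 16: insert c.com -> 10.0.0.3 (expiry=49+4=53). clock=49
Op 17: insert c.com -> 10.0.0.1 (expiry=49+4=53). clock=49
Op 18: insert b.com -> 10.0.0.3 (expiry=49+2=51). clock=49
Op 19: tick 7 -> clock=56. purged={b.com,c.com}
Op 20: tick 4 -> clock=60.
Op 21: tick 1 -> clock=61.
Op 22: insert a.com -> 10.0.0.1 (expiry=61+3=64). clock=61
Op 23: insert b.com -> 10.0.0.3 (expiry=61+2=63). clock=61
Op 24: insert c.com -> 10.0.0.4 (expiry=61+4=65). clock=61
Op 25: tick 3 -> clock=64. purged={a.com,b.com}
Op 26: tick 7 -> clock=71. purged={c.com}
Op 27: tick 3 -> clock=74.
Op 28: tick 7 -> clock=81.
lookup d.com: not in cache (expired or never inserted)

Answer: NXDOMAIN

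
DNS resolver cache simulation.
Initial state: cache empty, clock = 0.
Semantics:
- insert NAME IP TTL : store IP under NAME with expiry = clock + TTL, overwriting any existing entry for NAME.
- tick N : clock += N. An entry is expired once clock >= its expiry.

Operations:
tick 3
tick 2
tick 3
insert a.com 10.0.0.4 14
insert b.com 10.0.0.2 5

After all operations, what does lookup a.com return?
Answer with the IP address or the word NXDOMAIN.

Answer: 10.0.0.4

Derivation:
Op 1: tick 3 -> clock=3.
Op 2: tick 2 -> clock=5.
Op 3: tick 3 -> clock=8.
Op 4: insert a.com -> 10.0.0.4 (expiry=8+14=22). clock=8
Op 5: insert b.com -> 10.0.0.2 (expiry=8+5=13). clock=8
lookup a.com: present, ip=10.0.0.4 expiry=22 > clock=8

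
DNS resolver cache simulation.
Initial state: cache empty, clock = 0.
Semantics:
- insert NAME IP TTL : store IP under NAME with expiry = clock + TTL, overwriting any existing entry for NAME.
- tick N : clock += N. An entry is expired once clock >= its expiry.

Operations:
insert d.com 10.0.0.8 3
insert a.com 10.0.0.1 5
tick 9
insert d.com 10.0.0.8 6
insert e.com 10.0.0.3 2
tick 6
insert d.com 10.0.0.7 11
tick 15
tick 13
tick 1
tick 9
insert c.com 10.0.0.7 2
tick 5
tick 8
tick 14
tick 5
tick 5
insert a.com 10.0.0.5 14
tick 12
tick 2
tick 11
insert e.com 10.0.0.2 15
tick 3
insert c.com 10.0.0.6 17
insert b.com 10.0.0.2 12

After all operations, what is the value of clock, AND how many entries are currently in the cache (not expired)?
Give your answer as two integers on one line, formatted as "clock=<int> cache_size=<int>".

Answer: clock=118 cache_size=3

Derivation:
Op 1: insert d.com -> 10.0.0.8 (expiry=0+3=3). clock=0
Op 2: insert a.com -> 10.0.0.1 (expiry=0+5=5). clock=0
Op 3: tick 9 -> clock=9. purged={a.com,d.com}
Op 4: insert d.com -> 10.0.0.8 (expiry=9+6=15). clock=9
Op 5: insert e.com -> 10.0.0.3 (expiry=9+2=11). clock=9
Op 6: tick 6 -> clock=15. purged={d.com,e.com}
Op 7: insert d.com -> 10.0.0.7 (expiry=15+11=26). clock=15
Op 8: tick 15 -> clock=30. purged={d.com}
Op 9: tick 13 -> clock=43.
Op 10: tick 1 -> clock=44.
Op 11: tick 9 -> clock=53.
Op 12: insert c.com -> 10.0.0.7 (expiry=53+2=55). clock=53
Op 13: tick 5 -> clock=58. purged={c.com}
Op 14: tick 8 -> clock=66.
Op 15: tick 14 -> clock=80.
Op 16: tick 5 -> clock=85.
Op 17: tick 5 -> clock=90.
Op 18: insert a.com -> 10.0.0.5 (expiry=90+14=104). clock=90
Op 19: tick 12 -> clock=102.
Op 20: tick 2 -> clock=104. purged={a.com}
Op 21: tick 11 -> clock=115.
Op 22: insert e.com -> 10.0.0.2 (expiry=115+15=130). clock=115
Op 23: tick 3 -> clock=118.
Op 24: insert c.com -> 10.0.0.6 (expiry=118+17=135). clock=118
Op 25: insert b.com -> 10.0.0.2 (expiry=118+12=130). clock=118
Final clock = 118
Final cache (unexpired): {b.com,c.com,e.com} -> size=3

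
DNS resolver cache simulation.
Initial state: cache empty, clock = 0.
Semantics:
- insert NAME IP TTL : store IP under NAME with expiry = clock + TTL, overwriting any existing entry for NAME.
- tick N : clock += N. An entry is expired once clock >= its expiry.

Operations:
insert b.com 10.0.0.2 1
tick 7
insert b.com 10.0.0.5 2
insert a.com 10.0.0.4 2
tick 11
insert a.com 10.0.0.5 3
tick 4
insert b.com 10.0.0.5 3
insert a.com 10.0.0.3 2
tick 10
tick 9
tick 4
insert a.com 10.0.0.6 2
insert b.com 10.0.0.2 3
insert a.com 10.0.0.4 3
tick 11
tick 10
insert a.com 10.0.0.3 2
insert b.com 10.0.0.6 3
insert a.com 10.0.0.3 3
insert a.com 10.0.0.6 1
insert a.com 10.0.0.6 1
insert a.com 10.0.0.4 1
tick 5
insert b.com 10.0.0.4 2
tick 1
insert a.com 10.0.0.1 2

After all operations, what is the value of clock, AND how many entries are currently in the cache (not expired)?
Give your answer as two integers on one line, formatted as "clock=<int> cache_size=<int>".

Op 1: insert b.com -> 10.0.0.2 (expiry=0+1=1). clock=0
Op 2: tick 7 -> clock=7. purged={b.com}
Op 3: insert b.com -> 10.0.0.5 (expiry=7+2=9). clock=7
Op 4: insert a.com -> 10.0.0.4 (expiry=7+2=9). clock=7
Op 5: tick 11 -> clock=18. purged={a.com,b.com}
Op 6: insert a.com -> 10.0.0.5 (expiry=18+3=21). clock=18
Op 7: tick 4 -> clock=22. purged={a.com}
Op 8: insert b.com -> 10.0.0.5 (expiry=22+3=25). clock=22
Op 9: insert a.com -> 10.0.0.3 (expiry=22+2=24). clock=22
Op 10: tick 10 -> clock=32. purged={a.com,b.com}
Op 11: tick 9 -> clock=41.
Op 12: tick 4 -> clock=45.
Op 13: insert a.com -> 10.0.0.6 (expiry=45+2=47). clock=45
Op 14: insert b.com -> 10.0.0.2 (expiry=45+3=48). clock=45
Op 15: insert a.com -> 10.0.0.4 (expiry=45+3=48). clock=45
Op 16: tick 11 -> clock=56. purged={a.com,b.com}
Op 17: tick 10 -> clock=66.
Op 18: insert a.com -> 10.0.0.3 (expiry=66+2=68). clock=66
Op 19: insert b.com -> 10.0.0.6 (expiry=66+3=69). clock=66
Op 20: insert a.com -> 10.0.0.3 (expiry=66+3=69). clock=66
Op 21: insert a.com -> 10.0.0.6 (expiry=66+1=67). clock=66
Op 22: insert a.com -> 10.0.0.6 (expiry=66+1=67). clock=66
Op 23: insert a.com -> 10.0.0.4 (expiry=66+1=67). clock=66
Op 24: tick 5 -> clock=71. purged={a.com,b.com}
Op 25: insert b.com -> 10.0.0.4 (expiry=71+2=73). clock=71
Op 26: tick 1 -> clock=72.
Op 27: insert a.com -> 10.0.0.1 (expiry=72+2=74). clock=72
Final clock = 72
Final cache (unexpired): {a.com,b.com} -> size=2

Answer: clock=72 cache_size=2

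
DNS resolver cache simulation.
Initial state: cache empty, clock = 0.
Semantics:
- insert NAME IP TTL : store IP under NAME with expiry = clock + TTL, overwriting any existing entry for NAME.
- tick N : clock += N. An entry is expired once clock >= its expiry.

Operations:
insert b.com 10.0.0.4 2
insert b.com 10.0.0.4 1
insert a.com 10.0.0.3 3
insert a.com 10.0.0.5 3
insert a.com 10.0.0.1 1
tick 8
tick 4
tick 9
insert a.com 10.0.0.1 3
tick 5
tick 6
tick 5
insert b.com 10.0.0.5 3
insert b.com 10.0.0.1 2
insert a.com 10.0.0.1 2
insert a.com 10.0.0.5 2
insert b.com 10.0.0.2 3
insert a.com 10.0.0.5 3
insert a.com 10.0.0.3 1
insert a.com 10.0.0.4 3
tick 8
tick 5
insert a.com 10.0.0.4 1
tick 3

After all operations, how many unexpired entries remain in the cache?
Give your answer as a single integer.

Op 1: insert b.com -> 10.0.0.4 (expiry=0+2=2). clock=0
Op 2: insert b.com -> 10.0.0.4 (expiry=0+1=1). clock=0
Op 3: insert a.com -> 10.0.0.3 (expiry=0+3=3). clock=0
Op 4: insert a.com -> 10.0.0.5 (expiry=0+3=3). clock=0
Op 5: insert a.com -> 10.0.0.1 (expiry=0+1=1). clock=0
Op 6: tick 8 -> clock=8. purged={a.com,b.com}
Op 7: tick 4 -> clock=12.
Op 8: tick 9 -> clock=21.
Op 9: insert a.com -> 10.0.0.1 (expiry=21+3=24). clock=21
Op 10: tick 5 -> clock=26. purged={a.com}
Op 11: tick 6 -> clock=32.
Op 12: tick 5 -> clock=37.
Op 13: insert b.com -> 10.0.0.5 (expiry=37+3=40). clock=37
Op 14: insert b.com -> 10.0.0.1 (expiry=37+2=39). clock=37
Op 15: insert a.com -> 10.0.0.1 (expiry=37+2=39). clock=37
Op 16: insert a.com -> 10.0.0.5 (expiry=37+2=39). clock=37
Op 17: insert b.com -> 10.0.0.2 (expiry=37+3=40). clock=37
Op 18: insert a.com -> 10.0.0.5 (expiry=37+3=40). clock=37
Op 19: insert a.com -> 10.0.0.3 (expiry=37+1=38). clock=37
Op 20: insert a.com -> 10.0.0.4 (expiry=37+3=40). clock=37
Op 21: tick 8 -> clock=45. purged={a.com,b.com}
Op 22: tick 5 -> clock=50.
Op 23: insert a.com -> 10.0.0.4 (expiry=50+1=51). clock=50
Op 24: tick 3 -> clock=53. purged={a.com}
Final cache (unexpired): {} -> size=0

Answer: 0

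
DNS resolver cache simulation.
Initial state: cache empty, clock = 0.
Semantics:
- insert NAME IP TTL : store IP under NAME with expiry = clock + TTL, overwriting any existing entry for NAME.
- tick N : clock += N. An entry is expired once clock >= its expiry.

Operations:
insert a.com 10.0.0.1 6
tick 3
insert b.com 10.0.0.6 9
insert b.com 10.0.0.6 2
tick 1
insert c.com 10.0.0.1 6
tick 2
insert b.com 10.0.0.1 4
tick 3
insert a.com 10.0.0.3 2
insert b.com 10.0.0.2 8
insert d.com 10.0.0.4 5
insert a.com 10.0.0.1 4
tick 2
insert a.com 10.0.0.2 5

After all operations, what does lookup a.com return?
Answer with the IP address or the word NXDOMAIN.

Answer: 10.0.0.2

Derivation:
Op 1: insert a.com -> 10.0.0.1 (expiry=0+6=6). clock=0
Op 2: tick 3 -> clock=3.
Op 3: insert b.com -> 10.0.0.6 (expiry=3+9=12). clock=3
Op 4: insert b.com -> 10.0.0.6 (expiry=3+2=5). clock=3
Op 5: tick 1 -> clock=4.
Op 6: insert c.com -> 10.0.0.1 (expiry=4+6=10). clock=4
Op 7: tick 2 -> clock=6. purged={a.com,b.com}
Op 8: insert b.com -> 10.0.0.1 (expiry=6+4=10). clock=6
Op 9: tick 3 -> clock=9.
Op 10: insert a.com -> 10.0.0.3 (expiry=9+2=11). clock=9
Op 11: insert b.com -> 10.0.0.2 (expiry=9+8=17). clock=9
Op 12: insert d.com -> 10.0.0.4 (expiry=9+5=14). clock=9
Op 13: insert a.com -> 10.0.0.1 (expiry=9+4=13). clock=9
Op 14: tick 2 -> clock=11. purged={c.com}
Op 15: insert a.com -> 10.0.0.2 (expiry=11+5=16). clock=11
lookup a.com: present, ip=10.0.0.2 expiry=16 > clock=11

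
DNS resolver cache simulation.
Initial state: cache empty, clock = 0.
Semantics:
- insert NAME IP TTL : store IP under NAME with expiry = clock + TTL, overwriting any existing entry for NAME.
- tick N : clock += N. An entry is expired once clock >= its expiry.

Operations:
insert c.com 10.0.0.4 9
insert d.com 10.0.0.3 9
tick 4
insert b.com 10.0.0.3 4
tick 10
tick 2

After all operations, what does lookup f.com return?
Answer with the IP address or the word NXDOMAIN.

Op 1: insert c.com -> 10.0.0.4 (expiry=0+9=9). clock=0
Op 2: insert d.com -> 10.0.0.3 (expiry=0+9=9). clock=0
Op 3: tick 4 -> clock=4.
Op 4: insert b.com -> 10.0.0.3 (expiry=4+4=8). clock=4
Op 5: tick 10 -> clock=14. purged={b.com,c.com,d.com}
Op 6: tick 2 -> clock=16.
lookup f.com: not in cache (expired or never inserted)

Answer: NXDOMAIN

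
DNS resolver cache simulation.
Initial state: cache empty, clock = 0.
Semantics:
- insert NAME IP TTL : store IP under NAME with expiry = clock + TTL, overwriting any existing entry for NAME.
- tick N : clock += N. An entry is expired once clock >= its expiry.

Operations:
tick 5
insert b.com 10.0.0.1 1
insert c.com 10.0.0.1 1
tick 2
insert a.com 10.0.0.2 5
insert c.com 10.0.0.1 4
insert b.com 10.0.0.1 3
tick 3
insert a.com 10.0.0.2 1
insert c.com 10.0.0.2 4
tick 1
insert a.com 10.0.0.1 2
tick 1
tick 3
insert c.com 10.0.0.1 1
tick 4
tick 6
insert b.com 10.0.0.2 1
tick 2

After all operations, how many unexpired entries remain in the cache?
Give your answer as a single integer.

Answer: 0

Derivation:
Op 1: tick 5 -> clock=5.
Op 2: insert b.com -> 10.0.0.1 (expiry=5+1=6). clock=5
Op 3: insert c.com -> 10.0.0.1 (expiry=5+1=6). clock=5
Op 4: tick 2 -> clock=7. purged={b.com,c.com}
Op 5: insert a.com -> 10.0.0.2 (expiry=7+5=12). clock=7
Op 6: insert c.com -> 10.0.0.1 (expiry=7+4=11). clock=7
Op 7: insert b.com -> 10.0.0.1 (expiry=7+3=10). clock=7
Op 8: tick 3 -> clock=10. purged={b.com}
Op 9: insert a.com -> 10.0.0.2 (expiry=10+1=11). clock=10
Op 10: insert c.com -> 10.0.0.2 (expiry=10+4=14). clock=10
Op 11: tick 1 -> clock=11. purged={a.com}
Op 12: insert a.com -> 10.0.0.1 (expiry=11+2=13). clock=11
Op 13: tick 1 -> clock=12.
Op 14: tick 3 -> clock=15. purged={a.com,c.com}
Op 15: insert c.com -> 10.0.0.1 (expiry=15+1=16). clock=15
Op 16: tick 4 -> clock=19. purged={c.com}
Op 17: tick 6 -> clock=25.
Op 18: insert b.com -> 10.0.0.2 (expiry=25+1=26). clock=25
Op 19: tick 2 -> clock=27. purged={b.com}
Final cache (unexpired): {} -> size=0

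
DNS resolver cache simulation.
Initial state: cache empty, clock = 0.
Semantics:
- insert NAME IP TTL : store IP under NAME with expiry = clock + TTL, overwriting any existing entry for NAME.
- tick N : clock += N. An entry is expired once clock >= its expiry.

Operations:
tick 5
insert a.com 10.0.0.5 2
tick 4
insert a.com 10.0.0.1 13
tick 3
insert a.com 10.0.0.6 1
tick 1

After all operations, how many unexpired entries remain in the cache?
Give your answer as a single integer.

Op 1: tick 5 -> clock=5.
Op 2: insert a.com -> 10.0.0.5 (expiry=5+2=7). clock=5
Op 3: tick 4 -> clock=9. purged={a.com}
Op 4: insert a.com -> 10.0.0.1 (expiry=9+13=22). clock=9
Op 5: tick 3 -> clock=12.
Op 6: insert a.com -> 10.0.0.6 (expiry=12+1=13). clock=12
Op 7: tick 1 -> clock=13. purged={a.com}
Final cache (unexpired): {} -> size=0

Answer: 0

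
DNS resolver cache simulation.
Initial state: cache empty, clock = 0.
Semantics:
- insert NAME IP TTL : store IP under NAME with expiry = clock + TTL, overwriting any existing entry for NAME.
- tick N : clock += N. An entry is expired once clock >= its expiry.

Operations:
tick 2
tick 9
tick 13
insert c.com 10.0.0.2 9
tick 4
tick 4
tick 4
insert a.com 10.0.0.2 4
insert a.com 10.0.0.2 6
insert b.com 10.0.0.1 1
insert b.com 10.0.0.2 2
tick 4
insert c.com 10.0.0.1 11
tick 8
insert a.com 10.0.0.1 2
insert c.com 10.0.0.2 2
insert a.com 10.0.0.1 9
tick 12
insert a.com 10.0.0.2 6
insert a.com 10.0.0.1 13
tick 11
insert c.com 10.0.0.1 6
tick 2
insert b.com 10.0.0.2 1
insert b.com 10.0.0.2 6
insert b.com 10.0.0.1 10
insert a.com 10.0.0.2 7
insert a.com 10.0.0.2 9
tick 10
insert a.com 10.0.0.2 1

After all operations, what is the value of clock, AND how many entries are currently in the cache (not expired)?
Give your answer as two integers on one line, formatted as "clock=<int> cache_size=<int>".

Op 1: tick 2 -> clock=2.
Op 2: tick 9 -> clock=11.
Op 3: tick 13 -> clock=24.
Op 4: insert c.com -> 10.0.0.2 (expiry=24+9=33). clock=24
Op 5: tick 4 -> clock=28.
Op 6: tick 4 -> clock=32.
Op 7: tick 4 -> clock=36. purged={c.com}
Op 8: insert a.com -> 10.0.0.2 (expiry=36+4=40). clock=36
Op 9: insert a.com -> 10.0.0.2 (expiry=36+6=42). clock=36
Op 10: insert b.com -> 10.0.0.1 (expiry=36+1=37). clock=36
Op 11: insert b.com -> 10.0.0.2 (expiry=36+2=38). clock=36
Op 12: tick 4 -> clock=40. purged={b.com}
Op 13: insert c.com -> 10.0.0.1 (expiry=40+11=51). clock=40
Op 14: tick 8 -> clock=48. purged={a.com}
Op 15: insert a.com -> 10.0.0.1 (expiry=48+2=50). clock=48
Op 16: insert c.com -> 10.0.0.2 (expiry=48+2=50). clock=48
Op 17: insert a.com -> 10.0.0.1 (expiry=48+9=57). clock=48
Op 18: tick 12 -> clock=60. purged={a.com,c.com}
Op 19: insert a.com -> 10.0.0.2 (expiry=60+6=66). clock=60
Op 20: insert a.com -> 10.0.0.1 (expiry=60+13=73). clock=60
Op 21: tick 11 -> clock=71.
Op 22: insert c.com -> 10.0.0.1 (expiry=71+6=77). clock=71
Op 23: tick 2 -> clock=73. purged={a.com}
Op 24: insert b.com -> 10.0.0.2 (expiry=73+1=74). clock=73
Op 25: insert b.com -> 10.0.0.2 (expiry=73+6=79). clock=73
Op 26: insert b.com -> 10.0.0.1 (expiry=73+10=83). clock=73
Op 27: insert a.com -> 10.0.0.2 (expiry=73+7=80). clock=73
Op 28: insert a.com -> 10.0.0.2 (expiry=73+9=82). clock=73
Op 29: tick 10 -> clock=83. purged={a.com,b.com,c.com}
Op 30: insert a.com -> 10.0.0.2 (expiry=83+1=84). clock=83
Final clock = 83
Final cache (unexpired): {a.com} -> size=1

Answer: clock=83 cache_size=1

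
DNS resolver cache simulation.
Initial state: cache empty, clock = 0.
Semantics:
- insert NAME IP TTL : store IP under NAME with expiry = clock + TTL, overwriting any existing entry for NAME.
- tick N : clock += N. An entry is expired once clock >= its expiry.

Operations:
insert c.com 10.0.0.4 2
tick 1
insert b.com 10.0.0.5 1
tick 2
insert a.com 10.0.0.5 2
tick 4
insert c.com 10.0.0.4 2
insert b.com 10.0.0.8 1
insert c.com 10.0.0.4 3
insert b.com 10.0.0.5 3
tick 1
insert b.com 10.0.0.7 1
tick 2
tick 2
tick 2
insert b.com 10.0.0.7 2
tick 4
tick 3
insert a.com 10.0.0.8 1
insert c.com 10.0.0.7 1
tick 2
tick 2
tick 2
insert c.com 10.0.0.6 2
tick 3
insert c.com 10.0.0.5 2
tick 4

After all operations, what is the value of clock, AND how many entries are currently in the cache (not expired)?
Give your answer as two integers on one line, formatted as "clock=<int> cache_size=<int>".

Answer: clock=34 cache_size=0

Derivation:
Op 1: insert c.com -> 10.0.0.4 (expiry=0+2=2). clock=0
Op 2: tick 1 -> clock=1.
Op 3: insert b.com -> 10.0.0.5 (expiry=1+1=2). clock=1
Op 4: tick 2 -> clock=3. purged={b.com,c.com}
Op 5: insert a.com -> 10.0.0.5 (expiry=3+2=5). clock=3
Op 6: tick 4 -> clock=7. purged={a.com}
Op 7: insert c.com -> 10.0.0.4 (expiry=7+2=9). clock=7
Op 8: insert b.com -> 10.0.0.8 (expiry=7+1=8). clock=7
Op 9: insert c.com -> 10.0.0.4 (expiry=7+3=10). clock=7
Op 10: insert b.com -> 10.0.0.5 (expiry=7+3=10). clock=7
Op 11: tick 1 -> clock=8.
Op 12: insert b.com -> 10.0.0.7 (expiry=8+1=9). clock=8
Op 13: tick 2 -> clock=10. purged={b.com,c.com}
Op 14: tick 2 -> clock=12.
Op 15: tick 2 -> clock=14.
Op 16: insert b.com -> 10.0.0.7 (expiry=14+2=16). clock=14
Op 17: tick 4 -> clock=18. purged={b.com}
Op 18: tick 3 -> clock=21.
Op 19: insert a.com -> 10.0.0.8 (expiry=21+1=22). clock=21
Op 20: insert c.com -> 10.0.0.7 (expiry=21+1=22). clock=21
Op 21: tick 2 -> clock=23. purged={a.com,c.com}
Op 22: tick 2 -> clock=25.
Op 23: tick 2 -> clock=27.
Op 24: insert c.com -> 10.0.0.6 (expiry=27+2=29). clock=27
Op 25: tick 3 -> clock=30. purged={c.com}
Op 26: insert c.com -> 10.0.0.5 (expiry=30+2=32). clock=30
Op 27: tick 4 -> clock=34. purged={c.com}
Final clock = 34
Final cache (unexpired): {} -> size=0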